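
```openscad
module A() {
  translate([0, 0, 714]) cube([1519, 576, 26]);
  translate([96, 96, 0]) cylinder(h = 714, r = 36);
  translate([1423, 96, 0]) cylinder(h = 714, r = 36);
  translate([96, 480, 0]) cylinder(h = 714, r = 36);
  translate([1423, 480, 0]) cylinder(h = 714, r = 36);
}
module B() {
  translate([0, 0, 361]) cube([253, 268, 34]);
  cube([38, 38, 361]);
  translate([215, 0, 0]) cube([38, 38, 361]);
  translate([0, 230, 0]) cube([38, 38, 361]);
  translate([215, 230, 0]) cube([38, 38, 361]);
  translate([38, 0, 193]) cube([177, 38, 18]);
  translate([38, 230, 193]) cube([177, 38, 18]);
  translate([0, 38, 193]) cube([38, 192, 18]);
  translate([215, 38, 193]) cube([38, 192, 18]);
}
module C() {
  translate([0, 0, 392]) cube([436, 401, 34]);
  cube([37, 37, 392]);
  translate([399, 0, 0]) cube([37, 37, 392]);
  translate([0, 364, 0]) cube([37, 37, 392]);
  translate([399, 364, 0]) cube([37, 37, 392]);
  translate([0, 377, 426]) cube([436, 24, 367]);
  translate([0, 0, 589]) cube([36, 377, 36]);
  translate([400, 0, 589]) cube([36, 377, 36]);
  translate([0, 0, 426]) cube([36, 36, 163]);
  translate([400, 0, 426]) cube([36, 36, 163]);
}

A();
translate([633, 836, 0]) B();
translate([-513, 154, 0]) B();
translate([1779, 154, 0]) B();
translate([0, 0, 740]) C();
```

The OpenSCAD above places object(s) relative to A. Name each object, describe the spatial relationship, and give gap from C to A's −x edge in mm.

The chair's min-x is at 0; the table's min-x is 0; gap = 0 mm.

A is a table. B is a stool. C is a chair. Three stools sit around the table at the +y, −x, +x sides. The chair is on top of the table. The gap from the chair to the table's −x edge is 0 mm.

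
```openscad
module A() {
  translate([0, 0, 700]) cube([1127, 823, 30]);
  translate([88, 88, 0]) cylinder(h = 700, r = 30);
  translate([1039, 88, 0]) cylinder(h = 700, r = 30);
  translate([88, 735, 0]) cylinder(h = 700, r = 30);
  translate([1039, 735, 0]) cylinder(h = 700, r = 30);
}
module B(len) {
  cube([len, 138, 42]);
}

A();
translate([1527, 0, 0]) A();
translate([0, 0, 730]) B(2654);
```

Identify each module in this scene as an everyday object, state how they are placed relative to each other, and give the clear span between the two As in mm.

A is a table. B is a beam. A beam spans the tops of two tables. The clear span between the two tables is 400 mm.

Second table starts at x = 1527; first ends at x = 1127; clear span = 1527 − 1127 = 400 mm.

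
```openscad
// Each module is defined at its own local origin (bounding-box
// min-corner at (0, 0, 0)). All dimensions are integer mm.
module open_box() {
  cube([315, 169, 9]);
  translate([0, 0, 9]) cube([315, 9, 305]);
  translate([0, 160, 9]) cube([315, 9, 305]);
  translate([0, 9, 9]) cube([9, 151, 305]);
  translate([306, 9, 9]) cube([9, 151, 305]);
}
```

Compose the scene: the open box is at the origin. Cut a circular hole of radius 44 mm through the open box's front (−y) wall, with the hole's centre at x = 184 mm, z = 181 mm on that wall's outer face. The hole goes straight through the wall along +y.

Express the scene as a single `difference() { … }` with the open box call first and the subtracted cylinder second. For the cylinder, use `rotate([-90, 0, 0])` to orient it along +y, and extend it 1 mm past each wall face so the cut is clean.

difference() {
  open_box();
  translate([184, -1, 181]) rotate([-90, 0, 0]) cylinder(h = 11, r = 44);
}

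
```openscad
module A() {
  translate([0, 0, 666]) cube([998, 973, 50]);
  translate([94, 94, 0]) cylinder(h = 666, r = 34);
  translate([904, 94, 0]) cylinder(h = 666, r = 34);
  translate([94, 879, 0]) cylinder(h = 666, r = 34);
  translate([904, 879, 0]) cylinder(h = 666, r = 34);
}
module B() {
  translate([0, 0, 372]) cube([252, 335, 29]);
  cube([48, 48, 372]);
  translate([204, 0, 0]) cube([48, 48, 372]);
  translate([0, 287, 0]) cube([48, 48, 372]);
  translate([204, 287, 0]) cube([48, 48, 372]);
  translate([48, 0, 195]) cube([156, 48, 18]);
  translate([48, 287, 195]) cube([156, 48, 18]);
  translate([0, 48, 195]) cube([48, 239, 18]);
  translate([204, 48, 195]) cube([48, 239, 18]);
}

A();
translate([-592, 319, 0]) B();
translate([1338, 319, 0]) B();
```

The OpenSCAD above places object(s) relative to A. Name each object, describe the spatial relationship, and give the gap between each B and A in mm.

Each stool's nearest face is 340 mm from the table's bounding box.

A is a table. B is a stool. Two stools sit around the table at the −x, +x sides. The gap between each stool and the table is 340 mm.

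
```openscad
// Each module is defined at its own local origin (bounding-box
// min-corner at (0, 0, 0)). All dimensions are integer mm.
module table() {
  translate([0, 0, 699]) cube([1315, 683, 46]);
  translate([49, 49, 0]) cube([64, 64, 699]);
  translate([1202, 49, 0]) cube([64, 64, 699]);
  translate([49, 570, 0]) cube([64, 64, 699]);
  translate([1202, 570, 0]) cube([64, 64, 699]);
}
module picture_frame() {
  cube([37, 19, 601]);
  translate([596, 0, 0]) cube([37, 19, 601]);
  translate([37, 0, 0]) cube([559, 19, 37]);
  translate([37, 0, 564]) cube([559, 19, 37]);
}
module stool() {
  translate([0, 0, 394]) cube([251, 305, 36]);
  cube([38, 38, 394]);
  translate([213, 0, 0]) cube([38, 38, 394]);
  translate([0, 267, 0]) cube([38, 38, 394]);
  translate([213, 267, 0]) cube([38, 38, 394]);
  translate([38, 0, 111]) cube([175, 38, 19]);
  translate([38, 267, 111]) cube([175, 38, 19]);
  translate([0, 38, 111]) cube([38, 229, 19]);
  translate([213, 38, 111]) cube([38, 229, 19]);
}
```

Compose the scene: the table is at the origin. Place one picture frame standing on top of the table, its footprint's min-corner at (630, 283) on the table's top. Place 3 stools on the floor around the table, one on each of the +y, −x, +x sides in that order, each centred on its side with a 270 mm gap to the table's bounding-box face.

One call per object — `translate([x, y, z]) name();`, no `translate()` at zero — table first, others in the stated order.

table();
translate([630, 283, 745]) picture_frame();
translate([532, 953, 0]) stool();
translate([-521, 189, 0]) stool();
translate([1585, 189, 0]) stool();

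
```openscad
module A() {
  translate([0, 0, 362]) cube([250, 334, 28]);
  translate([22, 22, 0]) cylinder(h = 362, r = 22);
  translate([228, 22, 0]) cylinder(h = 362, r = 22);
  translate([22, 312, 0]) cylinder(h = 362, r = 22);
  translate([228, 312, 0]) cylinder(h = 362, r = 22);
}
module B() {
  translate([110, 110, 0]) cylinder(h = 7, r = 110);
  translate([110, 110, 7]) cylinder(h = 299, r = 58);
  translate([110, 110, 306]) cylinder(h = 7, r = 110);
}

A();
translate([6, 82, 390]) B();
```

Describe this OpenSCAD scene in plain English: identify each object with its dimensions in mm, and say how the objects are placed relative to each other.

A is a four-legged stool. The seat is 250×334 mm, 28 mm thick, top at z = 390 mm. It stands on four round legs, each 44 mm in diameter, from z = 0 to the seat underside, each leg's axis is inset half a diameter from the nearest pair of seat edges (so the leg's bounding box is flush with the corner).

B is a spool: two coaxial disc flanges of radius 110 mm and thickness 7 mm, joined by a core cylinder of radius 58 mm and height 299 mm. The lower flange rests on z = 0 and the three cylinders share a vertical axis.

The spool is on top of the stool.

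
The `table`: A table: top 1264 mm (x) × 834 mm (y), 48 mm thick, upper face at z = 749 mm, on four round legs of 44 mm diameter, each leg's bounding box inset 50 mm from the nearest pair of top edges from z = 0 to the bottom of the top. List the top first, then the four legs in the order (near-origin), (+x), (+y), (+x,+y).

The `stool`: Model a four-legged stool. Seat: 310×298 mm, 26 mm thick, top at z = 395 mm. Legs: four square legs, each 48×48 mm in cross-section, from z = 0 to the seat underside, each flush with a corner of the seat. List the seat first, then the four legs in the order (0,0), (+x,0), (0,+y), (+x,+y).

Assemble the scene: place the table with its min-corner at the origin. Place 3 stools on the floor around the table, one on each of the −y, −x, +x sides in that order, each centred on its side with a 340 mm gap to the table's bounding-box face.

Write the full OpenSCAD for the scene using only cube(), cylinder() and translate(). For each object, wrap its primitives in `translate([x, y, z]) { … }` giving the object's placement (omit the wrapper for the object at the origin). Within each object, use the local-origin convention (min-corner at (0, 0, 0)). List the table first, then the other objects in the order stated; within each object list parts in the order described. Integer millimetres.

translate([0, 0, 701]) cube([1264, 834, 48]);
translate([72, 72, 0]) cylinder(h = 701, r = 22);
translate([1192, 72, 0]) cylinder(h = 701, r = 22);
translate([72, 762, 0]) cylinder(h = 701, r = 22);
translate([1192, 762, 0]) cylinder(h = 701, r = 22);
translate([477, -638, 0]) {
  translate([0, 0, 369]) cube([310, 298, 26]);
  cube([48, 48, 369]);
  translate([262, 0, 0]) cube([48, 48, 369]);
  translate([0, 250, 0]) cube([48, 48, 369]);
  translate([262, 250, 0]) cube([48, 48, 369]);
}
translate([-650, 268, 0]) {
  translate([0, 0, 369]) cube([310, 298, 26]);
  cube([48, 48, 369]);
  translate([262, 0, 0]) cube([48, 48, 369]);
  translate([0, 250, 0]) cube([48, 48, 369]);
  translate([262, 250, 0]) cube([48, 48, 369]);
}
translate([1604, 268, 0]) {
  translate([0, 0, 369]) cube([310, 298, 26]);
  cube([48, 48, 369]);
  translate([262, 0, 0]) cube([48, 48, 369]);
  translate([0, 250, 0]) cube([48, 48, 369]);
  translate([262, 250, 0]) cube([48, 48, 369]);
}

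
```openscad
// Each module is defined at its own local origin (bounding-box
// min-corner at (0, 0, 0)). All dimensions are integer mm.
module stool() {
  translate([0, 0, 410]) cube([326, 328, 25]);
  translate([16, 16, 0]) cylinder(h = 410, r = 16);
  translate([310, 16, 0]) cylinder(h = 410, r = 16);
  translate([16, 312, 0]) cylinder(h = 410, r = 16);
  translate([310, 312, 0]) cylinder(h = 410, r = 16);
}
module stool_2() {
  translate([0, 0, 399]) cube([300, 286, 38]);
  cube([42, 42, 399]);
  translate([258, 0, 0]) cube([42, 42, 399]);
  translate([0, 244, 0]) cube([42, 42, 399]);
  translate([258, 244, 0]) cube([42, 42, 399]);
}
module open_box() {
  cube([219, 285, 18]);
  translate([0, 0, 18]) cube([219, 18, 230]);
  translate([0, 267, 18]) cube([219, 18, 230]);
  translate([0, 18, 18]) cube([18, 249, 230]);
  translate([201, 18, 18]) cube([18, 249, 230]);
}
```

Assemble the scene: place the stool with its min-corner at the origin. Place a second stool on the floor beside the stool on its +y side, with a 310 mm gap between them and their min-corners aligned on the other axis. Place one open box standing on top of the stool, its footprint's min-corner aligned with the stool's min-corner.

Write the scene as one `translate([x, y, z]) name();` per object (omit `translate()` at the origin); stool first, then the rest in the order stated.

stool();
translate([0, 638, 0]) stool_2();
translate([0, 0, 435]) open_box();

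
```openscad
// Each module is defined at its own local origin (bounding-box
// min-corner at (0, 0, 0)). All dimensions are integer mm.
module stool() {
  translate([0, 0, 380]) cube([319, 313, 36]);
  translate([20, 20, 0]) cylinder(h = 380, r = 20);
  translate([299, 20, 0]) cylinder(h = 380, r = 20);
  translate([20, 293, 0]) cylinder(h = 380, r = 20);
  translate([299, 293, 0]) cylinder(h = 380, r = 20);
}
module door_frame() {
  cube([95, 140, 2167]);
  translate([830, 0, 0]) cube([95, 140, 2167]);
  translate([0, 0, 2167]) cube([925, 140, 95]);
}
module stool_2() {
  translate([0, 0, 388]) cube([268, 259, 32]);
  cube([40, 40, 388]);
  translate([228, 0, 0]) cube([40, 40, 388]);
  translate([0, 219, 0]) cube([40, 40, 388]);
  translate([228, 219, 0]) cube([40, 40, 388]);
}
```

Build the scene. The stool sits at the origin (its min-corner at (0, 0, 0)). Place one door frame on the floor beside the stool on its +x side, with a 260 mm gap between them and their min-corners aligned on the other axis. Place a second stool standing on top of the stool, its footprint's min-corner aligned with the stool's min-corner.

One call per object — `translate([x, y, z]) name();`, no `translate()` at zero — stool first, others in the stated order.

stool();
translate([579, 0, 0]) door_frame();
translate([0, 0, 416]) stool_2();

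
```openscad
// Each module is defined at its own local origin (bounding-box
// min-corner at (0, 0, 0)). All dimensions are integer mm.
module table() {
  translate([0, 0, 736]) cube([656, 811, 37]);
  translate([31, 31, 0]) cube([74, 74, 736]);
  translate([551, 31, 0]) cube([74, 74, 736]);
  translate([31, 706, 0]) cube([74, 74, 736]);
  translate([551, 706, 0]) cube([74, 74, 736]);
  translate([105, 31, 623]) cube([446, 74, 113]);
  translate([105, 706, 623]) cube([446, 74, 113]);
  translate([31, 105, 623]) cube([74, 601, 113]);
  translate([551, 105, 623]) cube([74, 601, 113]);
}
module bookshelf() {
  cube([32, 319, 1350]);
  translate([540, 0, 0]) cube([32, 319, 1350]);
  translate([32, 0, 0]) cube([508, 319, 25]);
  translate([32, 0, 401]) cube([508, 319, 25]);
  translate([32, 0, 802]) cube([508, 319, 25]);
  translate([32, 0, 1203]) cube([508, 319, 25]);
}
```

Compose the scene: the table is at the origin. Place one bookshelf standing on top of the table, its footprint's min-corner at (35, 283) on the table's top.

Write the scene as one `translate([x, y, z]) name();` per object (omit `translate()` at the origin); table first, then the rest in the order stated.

table();
translate([35, 283, 773]) bookshelf();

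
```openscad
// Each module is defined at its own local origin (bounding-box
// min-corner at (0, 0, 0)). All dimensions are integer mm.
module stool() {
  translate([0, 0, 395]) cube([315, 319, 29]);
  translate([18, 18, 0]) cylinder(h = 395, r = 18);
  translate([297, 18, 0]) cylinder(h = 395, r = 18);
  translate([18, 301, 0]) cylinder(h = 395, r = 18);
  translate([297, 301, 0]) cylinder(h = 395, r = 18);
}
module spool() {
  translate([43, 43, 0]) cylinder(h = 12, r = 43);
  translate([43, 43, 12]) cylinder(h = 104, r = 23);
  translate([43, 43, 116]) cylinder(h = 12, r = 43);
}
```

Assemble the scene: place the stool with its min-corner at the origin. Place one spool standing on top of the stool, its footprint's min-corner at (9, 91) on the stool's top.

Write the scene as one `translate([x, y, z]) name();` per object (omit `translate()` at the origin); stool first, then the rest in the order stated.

stool();
translate([9, 91, 424]) spool();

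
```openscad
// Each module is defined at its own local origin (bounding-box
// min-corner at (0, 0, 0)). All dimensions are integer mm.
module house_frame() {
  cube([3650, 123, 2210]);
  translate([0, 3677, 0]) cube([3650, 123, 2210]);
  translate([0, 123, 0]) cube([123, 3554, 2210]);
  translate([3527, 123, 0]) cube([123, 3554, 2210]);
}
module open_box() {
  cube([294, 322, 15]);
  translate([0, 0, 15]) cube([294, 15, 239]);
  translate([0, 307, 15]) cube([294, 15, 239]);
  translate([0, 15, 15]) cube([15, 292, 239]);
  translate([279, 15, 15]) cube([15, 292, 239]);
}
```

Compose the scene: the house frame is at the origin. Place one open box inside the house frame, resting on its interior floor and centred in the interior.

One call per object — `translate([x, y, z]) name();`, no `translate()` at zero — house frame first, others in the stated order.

house_frame();
translate([1678, 1739, 0]) open_box();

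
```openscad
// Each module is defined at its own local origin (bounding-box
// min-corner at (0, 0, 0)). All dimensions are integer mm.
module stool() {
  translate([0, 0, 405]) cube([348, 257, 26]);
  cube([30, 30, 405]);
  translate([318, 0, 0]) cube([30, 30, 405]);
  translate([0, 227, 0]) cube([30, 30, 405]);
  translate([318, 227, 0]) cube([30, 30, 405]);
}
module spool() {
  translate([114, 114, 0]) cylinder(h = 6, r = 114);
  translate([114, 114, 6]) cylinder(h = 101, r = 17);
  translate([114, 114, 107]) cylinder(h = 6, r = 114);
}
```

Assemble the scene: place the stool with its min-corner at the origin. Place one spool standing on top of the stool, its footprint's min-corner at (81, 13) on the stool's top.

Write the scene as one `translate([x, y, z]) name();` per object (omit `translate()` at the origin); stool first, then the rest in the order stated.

stool();
translate([81, 13, 431]) spool();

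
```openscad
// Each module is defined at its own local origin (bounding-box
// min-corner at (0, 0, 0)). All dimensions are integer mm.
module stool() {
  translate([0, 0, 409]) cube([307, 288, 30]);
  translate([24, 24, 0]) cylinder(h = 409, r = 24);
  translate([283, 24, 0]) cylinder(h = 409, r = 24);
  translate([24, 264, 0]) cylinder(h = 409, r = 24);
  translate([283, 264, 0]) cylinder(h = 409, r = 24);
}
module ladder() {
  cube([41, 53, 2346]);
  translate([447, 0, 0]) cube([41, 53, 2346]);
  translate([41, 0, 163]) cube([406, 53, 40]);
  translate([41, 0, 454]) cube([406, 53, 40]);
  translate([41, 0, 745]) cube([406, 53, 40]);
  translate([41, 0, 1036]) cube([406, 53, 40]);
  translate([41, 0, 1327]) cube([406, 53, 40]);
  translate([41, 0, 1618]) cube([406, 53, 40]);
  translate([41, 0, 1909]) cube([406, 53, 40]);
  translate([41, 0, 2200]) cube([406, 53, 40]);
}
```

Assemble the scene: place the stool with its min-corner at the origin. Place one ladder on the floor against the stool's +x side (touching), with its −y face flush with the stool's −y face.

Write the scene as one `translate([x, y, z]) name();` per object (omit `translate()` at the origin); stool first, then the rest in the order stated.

stool();
translate([307, 0, 0]) ladder();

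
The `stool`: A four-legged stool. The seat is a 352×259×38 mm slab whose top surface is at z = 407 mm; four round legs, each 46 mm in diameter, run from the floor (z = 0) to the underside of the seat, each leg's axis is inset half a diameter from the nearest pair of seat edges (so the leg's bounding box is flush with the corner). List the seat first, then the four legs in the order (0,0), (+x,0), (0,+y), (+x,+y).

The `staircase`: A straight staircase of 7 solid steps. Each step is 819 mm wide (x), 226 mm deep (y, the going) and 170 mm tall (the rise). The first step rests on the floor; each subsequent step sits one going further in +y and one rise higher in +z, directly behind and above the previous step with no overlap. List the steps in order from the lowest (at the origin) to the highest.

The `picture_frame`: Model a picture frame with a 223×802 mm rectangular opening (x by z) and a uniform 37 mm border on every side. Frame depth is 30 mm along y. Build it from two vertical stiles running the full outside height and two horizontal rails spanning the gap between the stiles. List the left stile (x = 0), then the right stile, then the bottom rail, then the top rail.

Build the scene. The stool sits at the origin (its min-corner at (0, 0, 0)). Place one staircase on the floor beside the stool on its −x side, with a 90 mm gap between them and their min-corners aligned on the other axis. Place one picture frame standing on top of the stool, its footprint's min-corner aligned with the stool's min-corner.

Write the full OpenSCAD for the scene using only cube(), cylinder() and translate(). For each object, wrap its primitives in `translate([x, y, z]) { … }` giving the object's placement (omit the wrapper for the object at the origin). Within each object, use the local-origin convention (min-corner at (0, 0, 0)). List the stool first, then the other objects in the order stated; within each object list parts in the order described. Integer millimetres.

translate([0, 0, 369]) cube([352, 259, 38]);
translate([23, 23, 0]) cylinder(h = 369, r = 23);
translate([329, 23, 0]) cylinder(h = 369, r = 23);
translate([23, 236, 0]) cylinder(h = 369, r = 23);
translate([329, 236, 0]) cylinder(h = 369, r = 23);
translate([-909, 0, 0]) {
  cube([819, 226, 170]);
  translate([0, 226, 170]) cube([819, 226, 170]);
  translate([0, 452, 340]) cube([819, 226, 170]);
  translate([0, 678, 510]) cube([819, 226, 170]);
  translate([0, 904, 680]) cube([819, 226, 170]);
  translate([0, 1130, 850]) cube([819, 226, 170]);
  translate([0, 1356, 1020]) cube([819, 226, 170]);
}
translate([0, 0, 407]) {
  cube([37, 30, 876]);
  translate([260, 0, 0]) cube([37, 30, 876]);
  translate([37, 0, 0]) cube([223, 30, 37]);
  translate([37, 0, 839]) cube([223, 30, 37]);
}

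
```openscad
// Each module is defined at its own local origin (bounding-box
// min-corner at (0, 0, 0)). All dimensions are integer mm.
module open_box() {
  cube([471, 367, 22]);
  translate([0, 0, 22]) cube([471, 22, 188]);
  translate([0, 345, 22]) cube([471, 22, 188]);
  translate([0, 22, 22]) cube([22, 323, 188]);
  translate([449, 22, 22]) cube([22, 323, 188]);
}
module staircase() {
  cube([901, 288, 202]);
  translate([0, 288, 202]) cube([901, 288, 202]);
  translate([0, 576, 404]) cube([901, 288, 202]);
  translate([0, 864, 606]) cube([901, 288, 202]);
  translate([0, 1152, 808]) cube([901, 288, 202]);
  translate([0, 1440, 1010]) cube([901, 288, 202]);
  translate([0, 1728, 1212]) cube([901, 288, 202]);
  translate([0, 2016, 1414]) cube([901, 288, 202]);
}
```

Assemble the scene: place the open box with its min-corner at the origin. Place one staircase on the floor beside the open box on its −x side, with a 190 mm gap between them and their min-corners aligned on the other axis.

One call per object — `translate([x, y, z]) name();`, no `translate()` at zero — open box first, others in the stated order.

open_box();
translate([-1091, 0, 0]) staircase();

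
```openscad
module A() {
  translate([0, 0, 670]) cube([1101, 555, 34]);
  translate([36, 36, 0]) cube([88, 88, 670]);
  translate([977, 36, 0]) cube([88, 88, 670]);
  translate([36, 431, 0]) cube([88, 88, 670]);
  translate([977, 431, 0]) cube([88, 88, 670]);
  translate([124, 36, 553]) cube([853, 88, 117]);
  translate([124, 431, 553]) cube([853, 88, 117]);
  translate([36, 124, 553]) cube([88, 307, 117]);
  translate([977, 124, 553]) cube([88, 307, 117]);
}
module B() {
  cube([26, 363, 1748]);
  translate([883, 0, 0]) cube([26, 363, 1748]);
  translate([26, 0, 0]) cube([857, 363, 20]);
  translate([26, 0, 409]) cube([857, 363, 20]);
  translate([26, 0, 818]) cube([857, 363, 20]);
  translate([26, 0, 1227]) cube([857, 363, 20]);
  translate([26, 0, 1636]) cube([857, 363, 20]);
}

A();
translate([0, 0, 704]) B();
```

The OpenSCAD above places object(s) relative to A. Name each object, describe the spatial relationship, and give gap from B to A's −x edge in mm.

The bookshelf's min-x is at 0; the table's min-x is 0; gap = 0 mm.

A is a table. B is a bookshelf. The bookshelf is on top of the table. The gap from the bookshelf to the table's −x edge is 0 mm.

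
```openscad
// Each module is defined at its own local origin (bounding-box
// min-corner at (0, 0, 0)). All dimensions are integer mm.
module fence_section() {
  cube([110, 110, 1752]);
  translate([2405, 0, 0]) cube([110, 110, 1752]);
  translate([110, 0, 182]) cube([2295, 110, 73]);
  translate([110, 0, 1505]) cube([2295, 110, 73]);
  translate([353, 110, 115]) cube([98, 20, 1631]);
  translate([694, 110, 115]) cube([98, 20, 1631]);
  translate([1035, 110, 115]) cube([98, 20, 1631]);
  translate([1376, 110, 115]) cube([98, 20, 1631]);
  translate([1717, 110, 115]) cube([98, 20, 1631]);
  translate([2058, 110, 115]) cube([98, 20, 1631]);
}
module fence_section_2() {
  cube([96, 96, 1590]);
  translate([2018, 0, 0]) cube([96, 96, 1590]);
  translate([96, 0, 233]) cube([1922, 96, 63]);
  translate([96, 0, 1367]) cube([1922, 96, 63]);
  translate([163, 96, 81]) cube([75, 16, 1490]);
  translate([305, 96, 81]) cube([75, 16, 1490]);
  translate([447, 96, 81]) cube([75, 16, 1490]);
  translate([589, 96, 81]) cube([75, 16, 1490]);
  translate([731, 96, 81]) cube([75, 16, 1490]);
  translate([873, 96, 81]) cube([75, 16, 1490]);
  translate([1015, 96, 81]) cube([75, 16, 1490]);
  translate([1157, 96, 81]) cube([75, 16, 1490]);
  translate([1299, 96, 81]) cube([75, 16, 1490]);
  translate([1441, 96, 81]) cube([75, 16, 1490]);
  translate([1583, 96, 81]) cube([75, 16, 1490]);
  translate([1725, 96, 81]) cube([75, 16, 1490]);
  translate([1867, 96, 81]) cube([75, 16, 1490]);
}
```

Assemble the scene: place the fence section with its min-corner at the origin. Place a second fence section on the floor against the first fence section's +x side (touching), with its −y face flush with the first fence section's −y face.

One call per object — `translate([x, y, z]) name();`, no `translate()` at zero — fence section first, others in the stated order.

fence_section();
translate([2515, 0, 0]) fence_section_2();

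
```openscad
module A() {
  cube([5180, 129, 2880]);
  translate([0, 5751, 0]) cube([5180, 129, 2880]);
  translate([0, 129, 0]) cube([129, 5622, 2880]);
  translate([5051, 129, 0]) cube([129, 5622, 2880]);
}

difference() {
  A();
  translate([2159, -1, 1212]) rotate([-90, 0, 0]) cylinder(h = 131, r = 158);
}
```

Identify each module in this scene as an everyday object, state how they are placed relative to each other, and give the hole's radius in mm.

A is a house frame. The house frame has a circular hole through its front wall. The hole's radius is 158 mm.

The subtracted cylinder has r = 158 mm.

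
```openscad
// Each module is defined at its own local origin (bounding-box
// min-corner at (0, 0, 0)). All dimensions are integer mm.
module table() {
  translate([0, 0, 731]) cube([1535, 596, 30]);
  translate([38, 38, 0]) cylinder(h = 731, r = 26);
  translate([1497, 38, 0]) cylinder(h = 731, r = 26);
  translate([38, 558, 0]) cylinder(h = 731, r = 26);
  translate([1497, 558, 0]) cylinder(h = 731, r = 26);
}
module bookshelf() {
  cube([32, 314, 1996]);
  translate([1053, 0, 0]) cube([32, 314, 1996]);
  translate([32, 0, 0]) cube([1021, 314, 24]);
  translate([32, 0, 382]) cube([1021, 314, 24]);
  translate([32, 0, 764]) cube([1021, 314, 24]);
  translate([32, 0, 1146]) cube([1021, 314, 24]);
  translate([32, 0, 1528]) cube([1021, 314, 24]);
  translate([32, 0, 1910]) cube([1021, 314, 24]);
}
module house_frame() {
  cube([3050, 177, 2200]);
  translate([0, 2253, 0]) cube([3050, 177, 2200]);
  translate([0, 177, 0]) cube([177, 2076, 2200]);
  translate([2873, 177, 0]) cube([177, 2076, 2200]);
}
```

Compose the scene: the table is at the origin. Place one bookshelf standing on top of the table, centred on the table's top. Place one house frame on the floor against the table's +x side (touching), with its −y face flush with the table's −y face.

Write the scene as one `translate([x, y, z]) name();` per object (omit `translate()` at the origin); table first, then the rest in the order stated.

table();
translate([225, 141, 761]) bookshelf();
translate([1535, 0, 0]) house_frame();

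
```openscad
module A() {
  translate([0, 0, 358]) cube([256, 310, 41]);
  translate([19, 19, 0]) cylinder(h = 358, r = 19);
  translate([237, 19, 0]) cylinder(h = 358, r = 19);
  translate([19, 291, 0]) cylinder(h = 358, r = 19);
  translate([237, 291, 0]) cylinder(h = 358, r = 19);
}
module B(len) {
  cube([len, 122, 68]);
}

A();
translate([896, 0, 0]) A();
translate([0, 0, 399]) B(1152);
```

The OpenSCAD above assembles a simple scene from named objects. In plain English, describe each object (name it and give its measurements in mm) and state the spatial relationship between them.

A is a four-legged stool. The seat is a 256×310×41 mm slab whose top surface is at z = 399 mm; four round legs, each 38 mm in diameter, run from the floor (z = 0) to the underside of the seat, each leg's axis is inset half a diameter from the nearest pair of seat edges (so the leg's bounding box is flush with the corner).

B is a rectangular beam 1152 mm long (x), 122 mm deep (y), 68 mm thick (z).

The beam spans the tops of two stools placed 640 mm apart, resting at z = 399 mm.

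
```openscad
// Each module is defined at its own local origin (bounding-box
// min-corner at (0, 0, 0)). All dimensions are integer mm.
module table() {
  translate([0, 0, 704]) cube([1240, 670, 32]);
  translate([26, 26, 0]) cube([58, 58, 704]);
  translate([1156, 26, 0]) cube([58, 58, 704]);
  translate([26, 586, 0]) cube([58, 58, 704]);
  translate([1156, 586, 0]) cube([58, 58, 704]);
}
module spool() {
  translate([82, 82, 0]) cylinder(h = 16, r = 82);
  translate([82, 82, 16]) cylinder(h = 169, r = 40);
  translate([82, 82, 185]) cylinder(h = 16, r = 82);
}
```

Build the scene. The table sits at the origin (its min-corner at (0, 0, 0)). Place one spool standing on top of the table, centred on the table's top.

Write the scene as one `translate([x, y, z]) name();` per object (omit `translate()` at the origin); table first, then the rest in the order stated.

table();
translate([538, 253, 736]) spool();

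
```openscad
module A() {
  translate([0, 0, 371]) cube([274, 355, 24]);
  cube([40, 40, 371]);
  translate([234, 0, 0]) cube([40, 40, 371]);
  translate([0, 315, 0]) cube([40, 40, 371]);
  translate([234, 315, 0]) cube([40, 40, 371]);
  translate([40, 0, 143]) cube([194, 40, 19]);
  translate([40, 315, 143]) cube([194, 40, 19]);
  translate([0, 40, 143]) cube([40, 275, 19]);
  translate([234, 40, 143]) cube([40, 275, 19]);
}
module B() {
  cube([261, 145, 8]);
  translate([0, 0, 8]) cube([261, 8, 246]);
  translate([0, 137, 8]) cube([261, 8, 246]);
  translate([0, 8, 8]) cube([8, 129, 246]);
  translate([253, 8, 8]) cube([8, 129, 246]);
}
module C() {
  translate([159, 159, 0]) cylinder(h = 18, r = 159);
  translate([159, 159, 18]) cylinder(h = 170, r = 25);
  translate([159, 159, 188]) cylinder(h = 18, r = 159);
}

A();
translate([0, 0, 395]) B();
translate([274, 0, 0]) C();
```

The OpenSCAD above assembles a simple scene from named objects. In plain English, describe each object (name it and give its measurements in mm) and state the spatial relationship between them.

A is a simple wooden stool: a rectangular seat 274 mm (x) by 355 mm (y), 24 mm thick, top face at z = 395 mm, on four square legs, each 40×40 mm in cross-section. The legs rest on z = 0, each flush with a corner of the seat. Four stretchers, 40 mm wide and 19 mm tall, connect adjacent legs with their undersides at z = 143 mm, each running between the inner faces of the legs it joins and aligned with the legs' outer faces on the other axis.

B is an open storage box with external size 261×145×254 mm and wall thickness 8 mm (the base is also 8 mm thick). The base covers the whole footprint; the four walls stand on the base, with the y-facing walls full-width and the x-facing walls fitting between their inner faces.

C is a spool: two coaxial disc flanges of radius 159 mm and thickness 18 mm, joined by a core cylinder of radius 25 mm and height 170 mm. The lower flange rests on z = 0 and the three cylinders share a vertical axis.

The open box is on top of the stool. The spool is against the stool's +x side, with their −y faces flush.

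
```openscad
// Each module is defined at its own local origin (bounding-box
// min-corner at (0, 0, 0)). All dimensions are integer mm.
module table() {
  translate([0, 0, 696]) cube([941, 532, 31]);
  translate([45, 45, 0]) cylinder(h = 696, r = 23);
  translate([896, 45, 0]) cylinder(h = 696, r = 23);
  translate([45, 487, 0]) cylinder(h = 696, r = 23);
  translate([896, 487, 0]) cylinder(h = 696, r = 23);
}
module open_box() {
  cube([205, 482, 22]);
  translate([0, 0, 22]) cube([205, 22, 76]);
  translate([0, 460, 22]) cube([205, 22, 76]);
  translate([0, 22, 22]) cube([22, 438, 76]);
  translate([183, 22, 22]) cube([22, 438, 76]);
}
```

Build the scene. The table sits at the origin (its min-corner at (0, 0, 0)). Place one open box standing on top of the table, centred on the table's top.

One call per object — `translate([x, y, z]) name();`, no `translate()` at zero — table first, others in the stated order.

table();
translate([368, 25, 727]) open_box();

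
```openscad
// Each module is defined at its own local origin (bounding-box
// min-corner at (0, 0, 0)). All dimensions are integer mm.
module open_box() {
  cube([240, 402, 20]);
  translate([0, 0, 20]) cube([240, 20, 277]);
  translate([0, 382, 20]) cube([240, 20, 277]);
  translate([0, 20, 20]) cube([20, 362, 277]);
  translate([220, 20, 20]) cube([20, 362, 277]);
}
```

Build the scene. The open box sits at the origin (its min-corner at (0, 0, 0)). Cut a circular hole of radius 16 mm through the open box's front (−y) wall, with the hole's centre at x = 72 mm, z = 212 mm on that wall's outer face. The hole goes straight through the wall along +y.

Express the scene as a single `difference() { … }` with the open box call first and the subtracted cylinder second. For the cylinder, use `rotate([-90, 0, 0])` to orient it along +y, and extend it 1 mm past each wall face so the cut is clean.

difference() {
  open_box();
  translate([72, -1, 212]) rotate([-90, 0, 0]) cylinder(h = 22, r = 16);
}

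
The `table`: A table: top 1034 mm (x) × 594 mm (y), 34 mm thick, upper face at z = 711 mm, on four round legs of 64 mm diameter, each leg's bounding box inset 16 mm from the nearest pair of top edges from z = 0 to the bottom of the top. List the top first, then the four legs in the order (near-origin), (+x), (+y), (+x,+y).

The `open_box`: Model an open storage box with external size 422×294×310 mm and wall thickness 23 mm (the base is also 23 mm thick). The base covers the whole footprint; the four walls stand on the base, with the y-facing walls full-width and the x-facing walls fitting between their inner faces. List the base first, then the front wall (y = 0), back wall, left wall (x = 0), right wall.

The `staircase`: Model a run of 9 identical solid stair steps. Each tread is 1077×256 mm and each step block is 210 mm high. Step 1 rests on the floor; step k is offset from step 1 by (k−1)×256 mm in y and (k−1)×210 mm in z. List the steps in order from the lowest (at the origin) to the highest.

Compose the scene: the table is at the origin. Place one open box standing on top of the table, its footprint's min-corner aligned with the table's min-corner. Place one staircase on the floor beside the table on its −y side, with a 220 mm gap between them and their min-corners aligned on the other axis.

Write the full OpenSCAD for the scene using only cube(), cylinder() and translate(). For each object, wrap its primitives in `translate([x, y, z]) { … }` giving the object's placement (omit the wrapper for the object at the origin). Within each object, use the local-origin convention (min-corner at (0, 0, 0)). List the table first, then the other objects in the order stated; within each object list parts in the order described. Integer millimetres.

translate([0, 0, 677]) cube([1034, 594, 34]);
translate([48, 48, 0]) cylinder(h = 677, r = 32);
translate([986, 48, 0]) cylinder(h = 677, r = 32);
translate([48, 546, 0]) cylinder(h = 677, r = 32);
translate([986, 546, 0]) cylinder(h = 677, r = 32);
translate([0, 0, 711]) {
  cube([422, 294, 23]);
  translate([0, 0, 23]) cube([422, 23, 287]);
  translate([0, 271, 23]) cube([422, 23, 287]);
  translate([0, 23, 23]) cube([23, 248, 287]);
  translate([399, 23, 23]) cube([23, 248, 287]);
}
translate([0, -2524, 0]) {
  cube([1077, 256, 210]);
  translate([0, 256, 210]) cube([1077, 256, 210]);
  translate([0, 512, 420]) cube([1077, 256, 210]);
  translate([0, 768, 630]) cube([1077, 256, 210]);
  translate([0, 1024, 840]) cube([1077, 256, 210]);
  translate([0, 1280, 1050]) cube([1077, 256, 210]);
  translate([0, 1536, 1260]) cube([1077, 256, 210]);
  translate([0, 1792, 1470]) cube([1077, 256, 210]);
  translate([0, 2048, 1680]) cube([1077, 256, 210]);
}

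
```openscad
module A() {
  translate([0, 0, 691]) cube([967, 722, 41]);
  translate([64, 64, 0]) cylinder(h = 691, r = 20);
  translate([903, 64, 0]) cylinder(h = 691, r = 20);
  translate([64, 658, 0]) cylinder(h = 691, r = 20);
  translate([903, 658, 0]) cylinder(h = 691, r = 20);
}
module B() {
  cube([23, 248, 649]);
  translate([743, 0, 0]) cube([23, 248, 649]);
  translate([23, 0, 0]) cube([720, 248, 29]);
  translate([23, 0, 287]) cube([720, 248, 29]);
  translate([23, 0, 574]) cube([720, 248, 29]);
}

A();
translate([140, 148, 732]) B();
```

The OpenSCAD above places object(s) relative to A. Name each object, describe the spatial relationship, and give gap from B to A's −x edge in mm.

A is a table. B is a bookshelf. The bookshelf is on top of the table. The gap from the bookshelf to the table's −x edge is 140 mm.

The bookshelf's min-x is at 140; the table's min-x is 0; gap = 140 mm.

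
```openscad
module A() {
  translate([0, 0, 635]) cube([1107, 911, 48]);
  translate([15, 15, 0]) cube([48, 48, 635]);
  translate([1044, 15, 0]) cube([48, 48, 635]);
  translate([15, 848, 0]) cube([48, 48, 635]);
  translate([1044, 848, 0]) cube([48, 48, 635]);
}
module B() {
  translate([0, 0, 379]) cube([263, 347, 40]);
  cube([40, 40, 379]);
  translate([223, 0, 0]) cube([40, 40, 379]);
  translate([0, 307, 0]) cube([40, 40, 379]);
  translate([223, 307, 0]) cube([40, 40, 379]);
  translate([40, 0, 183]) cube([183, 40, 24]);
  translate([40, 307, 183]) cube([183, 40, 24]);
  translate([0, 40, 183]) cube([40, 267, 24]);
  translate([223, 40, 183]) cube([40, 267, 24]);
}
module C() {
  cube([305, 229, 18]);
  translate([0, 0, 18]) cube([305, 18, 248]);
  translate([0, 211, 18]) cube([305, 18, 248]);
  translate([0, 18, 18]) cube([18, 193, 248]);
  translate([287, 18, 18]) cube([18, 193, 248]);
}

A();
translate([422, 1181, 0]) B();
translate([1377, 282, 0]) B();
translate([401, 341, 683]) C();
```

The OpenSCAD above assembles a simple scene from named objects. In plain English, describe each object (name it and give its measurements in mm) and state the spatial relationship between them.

A is a rectangular dining table. The top is 1107×911×48 mm with its upper surface at z = 683 mm. It stands on four 48×48 mm square legs, each inset 15 mm from the nearest pair of top edges, running from the floor to the underside of the top.

B is a four-legged stool. The seat is 263×347 mm, 40 mm thick, top at z = 419 mm. It stands on four square legs, each 40×40 mm in cross-section, from z = 0 to the seat underside, each flush with a corner of the seat. Four stretchers, 40 mm wide and 24 mm tall, connect adjacent legs with their undersides at z = 183 mm, each running between the inner faces of the legs it joins and aligned with the legs' outer faces on the other axis.

C is an open-topped rectangular box: outside dimensions 305×229×266 mm, with a uniform wall and base thickness of 18 mm. The base is a full 305×229 slab on the floor; four walls sit on top of the base. The front and back walls (the −y and +y sides) span the full width; the two side walls fit between them.

Two stools sit around the table at the +y, +x sides. The open box is on top of the table, centred.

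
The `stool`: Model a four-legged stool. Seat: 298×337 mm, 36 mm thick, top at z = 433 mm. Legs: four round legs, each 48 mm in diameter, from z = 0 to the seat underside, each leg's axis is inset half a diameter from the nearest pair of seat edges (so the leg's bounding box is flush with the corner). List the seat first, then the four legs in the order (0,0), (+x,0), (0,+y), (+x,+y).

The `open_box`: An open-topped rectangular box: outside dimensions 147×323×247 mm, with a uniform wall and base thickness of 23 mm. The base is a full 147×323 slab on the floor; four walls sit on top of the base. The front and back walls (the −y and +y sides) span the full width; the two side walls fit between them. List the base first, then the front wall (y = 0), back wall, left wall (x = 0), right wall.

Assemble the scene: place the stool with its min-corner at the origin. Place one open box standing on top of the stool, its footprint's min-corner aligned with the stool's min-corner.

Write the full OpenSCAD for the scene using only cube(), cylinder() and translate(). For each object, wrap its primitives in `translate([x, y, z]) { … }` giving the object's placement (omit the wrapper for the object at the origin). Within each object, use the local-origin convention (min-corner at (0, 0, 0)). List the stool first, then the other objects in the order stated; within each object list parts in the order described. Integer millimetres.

translate([0, 0, 397]) cube([298, 337, 36]);
translate([24, 24, 0]) cylinder(h = 397, r = 24);
translate([274, 24, 0]) cylinder(h = 397, r = 24);
translate([24, 313, 0]) cylinder(h = 397, r = 24);
translate([274, 313, 0]) cylinder(h = 397, r = 24);
translate([0, 0, 433]) {
  cube([147, 323, 23]);
  translate([0, 0, 23]) cube([147, 23, 224]);
  translate([0, 300, 23]) cube([147, 23, 224]);
  translate([0, 23, 23]) cube([23, 277, 224]);
  translate([124, 23, 23]) cube([23, 277, 224]);
}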